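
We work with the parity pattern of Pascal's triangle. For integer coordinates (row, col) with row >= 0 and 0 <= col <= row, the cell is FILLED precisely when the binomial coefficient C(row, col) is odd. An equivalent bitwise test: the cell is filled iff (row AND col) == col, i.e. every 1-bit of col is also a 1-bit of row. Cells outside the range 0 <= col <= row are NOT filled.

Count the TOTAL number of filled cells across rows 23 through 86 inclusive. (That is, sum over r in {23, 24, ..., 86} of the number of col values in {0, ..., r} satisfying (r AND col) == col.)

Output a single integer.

r23=10111 pc4: +16 =16
r24=11000 pc2: +4 =20
r25=11001 pc3: +8 =28
r26=11010 pc3: +8 =36
r27=11011 pc4: +16 =52
r28=11100 pc3: +8 =60
r29=11101 pc4: +16 =76
r30=11110 pc4: +16 =92
r31=11111 pc5: +32 =124
r32=100000 pc1: +2 =126
r33=100001 pc2: +4 =130
r34=100010 pc2: +4 =134
r35=100011 pc3: +8 =142
r36=100100 pc2: +4 =146
r37=100101 pc3: +8 =154
r38=100110 pc3: +8 =162
r39=100111 pc4: +16 =178
r40=101000 pc2: +4 =182
r41=101001 pc3: +8 =190
r42=101010 pc3: +8 =198
r43=101011 pc4: +16 =214
r44=101100 pc3: +8 =222
r45=101101 pc4: +16 =238
r46=101110 pc4: +16 =254
r47=101111 pc5: +32 =286
r48=110000 pc2: +4 =290
r49=110001 pc3: +8 =298
r50=110010 pc3: +8 =306
r51=110011 pc4: +16 =322
r52=110100 pc3: +8 =330
r53=110101 pc4: +16 =346
r54=110110 pc4: +16 =362
r55=110111 pc5: +32 =394
r56=111000 pc3: +8 =402
r57=111001 pc4: +16 =418
r58=111010 pc4: +16 =434
r59=111011 pc5: +32 =466
r60=111100 pc4: +16 =482
r61=111101 pc5: +32 =514
r62=111110 pc5: +32 =546
r63=111111 pc6: +64 =610
r64=1000000 pc1: +2 =612
r65=1000001 pc2: +4 =616
r66=1000010 pc2: +4 =620
r67=1000011 pc3: +8 =628
r68=1000100 pc2: +4 =632
r69=1000101 pc3: +8 =640
r70=1000110 pc3: +8 =648
r71=1000111 pc4: +16 =664
r72=1001000 pc2: +4 =668
r73=1001001 pc3: +8 =676
r74=1001010 pc3: +8 =684
r75=1001011 pc4: +16 =700
r76=1001100 pc3: +8 =708
r77=1001101 pc4: +16 =724
r78=1001110 pc4: +16 =740
r79=1001111 pc5: +32 =772
r80=1010000 pc2: +4 =776
r81=1010001 pc3: +8 =784
r82=1010010 pc3: +8 =792
r83=1010011 pc4: +16 =808
r84=1010100 pc3: +8 =816
r85=1010101 pc4: +16 =832
r86=1010110 pc4: +16 =848

Answer: 848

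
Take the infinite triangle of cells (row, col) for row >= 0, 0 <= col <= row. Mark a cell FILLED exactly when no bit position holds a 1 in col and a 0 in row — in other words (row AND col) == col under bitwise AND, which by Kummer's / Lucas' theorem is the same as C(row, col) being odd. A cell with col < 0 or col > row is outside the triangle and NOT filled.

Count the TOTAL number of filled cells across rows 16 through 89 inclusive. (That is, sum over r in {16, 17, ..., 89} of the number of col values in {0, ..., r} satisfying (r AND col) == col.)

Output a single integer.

r16=10000 pc1: +2 =2
r17=10001 pc2: +4 =6
r18=10010 pc2: +4 =10
r19=10011 pc3: +8 =18
r20=10100 pc2: +4 =22
r21=10101 pc3: +8 =30
r22=10110 pc3: +8 =38
r23=10111 pc4: +16 =54
r24=11000 pc2: +4 =58
r25=11001 pc3: +8 =66
r26=11010 pc3: +8 =74
r27=11011 pc4: +16 =90
r28=11100 pc3: +8 =98
r29=11101 pc4: +16 =114
r30=11110 pc4: +16 =130
r31=11111 pc5: +32 =162
r32=100000 pc1: +2 =164
r33=100001 pc2: +4 =168
r34=100010 pc2: +4 =172
r35=100011 pc3: +8 =180
r36=100100 pc2: +4 =184
r37=100101 pc3: +8 =192
r38=100110 pc3: +8 =200
r39=100111 pc4: +16 =216
r40=101000 pc2: +4 =220
r41=101001 pc3: +8 =228
r42=101010 pc3: +8 =236
r43=101011 pc4: +16 =252
r44=101100 pc3: +8 =260
r45=101101 pc4: +16 =276
r46=101110 pc4: +16 =292
r47=101111 pc5: +32 =324
r48=110000 pc2: +4 =328
r49=110001 pc3: +8 =336
r50=110010 pc3: +8 =344
r51=110011 pc4: +16 =360
r52=110100 pc3: +8 =368
r53=110101 pc4: +16 =384
r54=110110 pc4: +16 =400
r55=110111 pc5: +32 =432
r56=111000 pc3: +8 =440
r57=111001 pc4: +16 =456
r58=111010 pc4: +16 =472
r59=111011 pc5: +32 =504
r60=111100 pc4: +16 =520
r61=111101 pc5: +32 =552
r62=111110 pc5: +32 =584
r63=111111 pc6: +64 =648
r64=1000000 pc1: +2 =650
r65=1000001 pc2: +4 =654
r66=1000010 pc2: +4 =658
r67=1000011 pc3: +8 =666
r68=1000100 pc2: +4 =670
r69=1000101 pc3: +8 =678
r70=1000110 pc3: +8 =686
r71=1000111 pc4: +16 =702
r72=1001000 pc2: +4 =706
r73=1001001 pc3: +8 =714
r74=1001010 pc3: +8 =722
r75=1001011 pc4: +16 =738
r76=1001100 pc3: +8 =746
r77=1001101 pc4: +16 =762
r78=1001110 pc4: +16 =778
r79=1001111 pc5: +32 =810
r80=1010000 pc2: +4 =814
r81=1010001 pc3: +8 =822
r82=1010010 pc3: +8 =830
r83=1010011 pc4: +16 =846
r84=1010100 pc3: +8 =854
r85=1010101 pc4: +16 =870
r86=1010110 pc4: +16 =886
r87=1010111 pc5: +32 =918
r88=1011000 pc3: +8 =926
r89=1011001 pc4: +16 =942

Answer: 942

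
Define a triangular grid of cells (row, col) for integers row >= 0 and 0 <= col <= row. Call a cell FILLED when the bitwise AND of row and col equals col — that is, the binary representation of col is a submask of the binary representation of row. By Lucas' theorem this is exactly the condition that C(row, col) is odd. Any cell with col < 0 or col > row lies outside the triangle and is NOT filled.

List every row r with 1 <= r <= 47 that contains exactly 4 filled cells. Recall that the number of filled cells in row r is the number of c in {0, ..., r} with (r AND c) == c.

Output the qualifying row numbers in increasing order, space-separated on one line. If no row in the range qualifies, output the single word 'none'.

Row r has 2^popcount(r) filled cells, so we need popcount(r) = log2(4) = 2.
Scan r = 1..47 and keep those with exactly 2 one-bits:
r=1=1 popcount=1 -> skip
r=2=10 popcount=1 -> skip
r=3=11 popcount=2 -> KEEP
r=4=100 popcount=1 -> skip
r=5=101 popcount=2 -> KEEP
r=6=110 popcount=2 -> KEEP
r=7=111 popcount=3 -> skip
r=8=1000 popcount=1 -> skip
r=9=1001 popcount=2 -> KEEP
r=10=1010 popcount=2 -> KEEP
r=11=1011 popcount=3 -> skip
r=12=1100 popcount=2 -> KEEP
r=13=1101 popcount=3 -> skip
r=14=1110 popcount=3 -> skip
r=15=1111 popcount=4 -> skip
r=16=10000 popcount=1 -> skip
r=17=10001 popcount=2 -> KEEP
r=18=10010 popcount=2 -> KEEP
r=19=10011 popcount=3 -> skip
r=20=10100 popcount=2 -> KEEP
r=21=10101 popcount=3 -> skip
r=22=10110 popcount=3 -> skip
r=23=10111 popcount=4 -> skip
r=24=11000 popcount=2 -> KEEP
r=25=11001 popcount=3 -> skip
r=26=11010 popcount=3 -> skip
r=27=11011 popcount=4 -> skip
r=28=11100 popcount=3 -> skip
r=29=11101 popcount=4 -> skip
r=30=11110 popcount=4 -> skip
r=31=11111 popcount=5 -> skip
r=32=100000 popcount=1 -> skip
r=33=100001 popcount=2 -> KEEP
r=34=100010 popcount=2 -> KEEP
r=35=100011 popcount=3 -> skip
r=36=100100 popcount=2 -> KEEP
r=37=100101 popcount=3 -> skip
r=38=100110 popcount=3 -> skip
r=39=100111 popcount=4 -> skip
r=40=101000 popcount=2 -> KEEP
r=41=101001 popcount=3 -> skip
r=42=101010 popcount=3 -> skip
r=43=101011 popcount=4 -> skip
r=44=101100 popcount=3 -> skip
r=45=101101 popcount=4 -> skip
r=46=101110 popcount=4 -> skip
r=47=101111 popcount=5 -> skip
Kept rows: 3 5 6 9 10 12 17 18 20 24 33 34 36 40

Answer: 3 5 6 9 10 12 17 18 20 24 33 34 36 40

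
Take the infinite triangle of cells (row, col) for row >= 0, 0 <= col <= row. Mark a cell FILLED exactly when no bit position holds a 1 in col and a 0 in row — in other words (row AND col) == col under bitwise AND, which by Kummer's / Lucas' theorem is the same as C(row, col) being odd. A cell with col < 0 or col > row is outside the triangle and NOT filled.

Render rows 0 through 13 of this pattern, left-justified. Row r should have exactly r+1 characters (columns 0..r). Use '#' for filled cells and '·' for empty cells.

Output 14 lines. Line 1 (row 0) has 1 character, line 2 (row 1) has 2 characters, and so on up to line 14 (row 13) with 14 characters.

r0=0: #
r1=1: ##
r2=10: #·#
r3=11: ####
r4=100: #···#
r5=101: ##··##
r6=110: #·#·#·#
r7=111: ########
r8=1000: #·······#
r9=1001: ##······##
r10=1010: #·#·····#·#
r11=1011: ####····####
r12=1100: #···#···#···#
r13=1101: ##··##··##··##

Answer: #
##
#·#
####
#···#
##··##
#·#·#·#
########
#·······#
##······##
#·#·····#·#
####····####
#···#···#···#
##··##··##··##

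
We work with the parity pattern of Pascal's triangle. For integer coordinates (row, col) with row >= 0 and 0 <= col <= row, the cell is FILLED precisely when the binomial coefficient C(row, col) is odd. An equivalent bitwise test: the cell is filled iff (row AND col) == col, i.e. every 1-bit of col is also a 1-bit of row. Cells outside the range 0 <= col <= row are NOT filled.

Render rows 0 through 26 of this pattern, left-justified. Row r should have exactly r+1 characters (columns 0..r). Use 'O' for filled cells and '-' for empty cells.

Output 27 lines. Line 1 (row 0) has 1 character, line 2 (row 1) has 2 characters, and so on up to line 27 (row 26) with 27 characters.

r0=0: O
r1=1: OO
r2=10: O-O
r3=11: OOOO
r4=100: O---O
r5=101: OO--OO
r6=110: O-O-O-O
r7=111: OOOOOOOO
r8=1000: O-------O
r9=1001: OO------OO
r10=1010: O-O-----O-O
r11=1011: OOOO----OOOO
r12=1100: O---O---O---O
r13=1101: OO--OO--OO--OO
r14=1110: O-O-O-O-O-O-O-O
r15=1111: OOOOOOOOOOOOOOOO
r16=10000: O---------------O
r17=10001: OO--------------OO
r18=10010: O-O-------------O-O
r19=10011: OOOO------------OOOO
r20=10100: O---O-----------O---O
r21=10101: OO--OO----------OO--OO
r22=10110: O-O-O-O---------O-O-O-O
r23=10111: OOOOOOOO--------OOOOOOOO
r24=11000: O-------O-------O-------O
r25=11001: OO------OO------OO------OO
r26=11010: O-O-----O-O-----O-O-----O-O

Answer: O
OO
O-O
OOOO
O---O
OO--OO
O-O-O-O
OOOOOOOO
O-------O
OO------OO
O-O-----O-O
OOOO----OOOO
O---O---O---O
OO--OO--OO--OO
O-O-O-O-O-O-O-O
OOOOOOOOOOOOOOOO
O---------------O
OO--------------OO
O-O-------------O-O
OOOO------------OOOO
O---O-----------O---O
OO--OO----------OO--OO
O-O-O-O---------O-O-O-O
OOOOOOOO--------OOOOOOOO
O-------O-------O-------O
OO------OO------OO------OO
O-O-----O-O-----O-O-----O-O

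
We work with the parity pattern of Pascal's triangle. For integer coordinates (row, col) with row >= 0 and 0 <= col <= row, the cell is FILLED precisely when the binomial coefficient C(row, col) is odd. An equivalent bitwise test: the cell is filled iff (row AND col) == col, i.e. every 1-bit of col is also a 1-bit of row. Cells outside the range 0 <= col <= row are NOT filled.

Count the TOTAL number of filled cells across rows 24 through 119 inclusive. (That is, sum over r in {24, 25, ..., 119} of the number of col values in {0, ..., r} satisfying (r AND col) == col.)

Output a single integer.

Answer: 1620

Derivation:
r24=11000 pc2: +4 =4
r25=11001 pc3: +8 =12
r26=11010 pc3: +8 =20
r27=11011 pc4: +16 =36
r28=11100 pc3: +8 =44
r29=11101 pc4: +16 =60
r30=11110 pc4: +16 =76
r31=11111 pc5: +32 =108
r32=100000 pc1: +2 =110
r33=100001 pc2: +4 =114
r34=100010 pc2: +4 =118
r35=100011 pc3: +8 =126
r36=100100 pc2: +4 =130
r37=100101 pc3: +8 =138
r38=100110 pc3: +8 =146
r39=100111 pc4: +16 =162
r40=101000 pc2: +4 =166
r41=101001 pc3: +8 =174
r42=101010 pc3: +8 =182
r43=101011 pc4: +16 =198
r44=101100 pc3: +8 =206
r45=101101 pc4: +16 =222
r46=101110 pc4: +16 =238
r47=101111 pc5: +32 =270
r48=110000 pc2: +4 =274
r49=110001 pc3: +8 =282
r50=110010 pc3: +8 =290
r51=110011 pc4: +16 =306
r52=110100 pc3: +8 =314
r53=110101 pc4: +16 =330
r54=110110 pc4: +16 =346
r55=110111 pc5: +32 =378
r56=111000 pc3: +8 =386
r57=111001 pc4: +16 =402
r58=111010 pc4: +16 =418
r59=111011 pc5: +32 =450
r60=111100 pc4: +16 =466
r61=111101 pc5: +32 =498
r62=111110 pc5: +32 =530
r63=111111 pc6: +64 =594
r64=1000000 pc1: +2 =596
r65=1000001 pc2: +4 =600
r66=1000010 pc2: +4 =604
r67=1000011 pc3: +8 =612
r68=1000100 pc2: +4 =616
r69=1000101 pc3: +8 =624
r70=1000110 pc3: +8 =632
r71=1000111 pc4: +16 =648
r72=1001000 pc2: +4 =652
r73=1001001 pc3: +8 =660
r74=1001010 pc3: +8 =668
r75=1001011 pc4: +16 =684
r76=1001100 pc3: +8 =692
r77=1001101 pc4: +16 =708
r78=1001110 pc4: +16 =724
r79=1001111 pc5: +32 =756
r80=1010000 pc2: +4 =760
r81=1010001 pc3: +8 =768
r82=1010010 pc3: +8 =776
r83=1010011 pc4: +16 =792
r84=1010100 pc3: +8 =800
r85=1010101 pc4: +16 =816
r86=1010110 pc4: +16 =832
r87=1010111 pc5: +32 =864
r88=1011000 pc3: +8 =872
r89=1011001 pc4: +16 =888
r90=1011010 pc4: +16 =904
r91=1011011 pc5: +32 =936
r92=1011100 pc4: +16 =952
r93=1011101 pc5: +32 =984
r94=1011110 pc5: +32 =1016
r95=1011111 pc6: +64 =1080
r96=1100000 pc2: +4 =1084
r97=1100001 pc3: +8 =1092
r98=1100010 pc3: +8 =1100
r99=1100011 pc4: +16 =1116
r100=1100100 pc3: +8 =1124
r101=1100101 pc4: +16 =1140
r102=1100110 pc4: +16 =1156
r103=1100111 pc5: +32 =1188
r104=1101000 pc3: +8 =1196
r105=1101001 pc4: +16 =1212
r106=1101010 pc4: +16 =1228
r107=1101011 pc5: +32 =1260
r108=1101100 pc4: +16 =1276
r109=1101101 pc5: +32 =1308
r110=1101110 pc5: +32 =1340
r111=1101111 pc6: +64 =1404
r112=1110000 pc3: +8 =1412
r113=1110001 pc4: +16 =1428
r114=1110010 pc4: +16 =1444
r115=1110011 pc5: +32 =1476
r116=1110100 pc4: +16 =1492
r117=1110101 pc5: +32 =1524
r118=1110110 pc5: +32 =1556
r119=1110111 pc6: +64 =1620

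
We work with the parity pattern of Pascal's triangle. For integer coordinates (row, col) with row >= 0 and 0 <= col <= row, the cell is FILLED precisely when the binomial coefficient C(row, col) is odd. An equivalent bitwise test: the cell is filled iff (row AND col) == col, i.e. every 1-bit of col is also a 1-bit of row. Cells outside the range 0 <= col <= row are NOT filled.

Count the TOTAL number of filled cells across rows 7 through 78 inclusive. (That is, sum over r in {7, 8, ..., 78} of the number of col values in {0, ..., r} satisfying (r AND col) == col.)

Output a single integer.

Answer: 840

Derivation:
r7=111 pc3: +8 =8
r8=1000 pc1: +2 =10
r9=1001 pc2: +4 =14
r10=1010 pc2: +4 =18
r11=1011 pc3: +8 =26
r12=1100 pc2: +4 =30
r13=1101 pc3: +8 =38
r14=1110 pc3: +8 =46
r15=1111 pc4: +16 =62
r16=10000 pc1: +2 =64
r17=10001 pc2: +4 =68
r18=10010 pc2: +4 =72
r19=10011 pc3: +8 =80
r20=10100 pc2: +4 =84
r21=10101 pc3: +8 =92
r22=10110 pc3: +8 =100
r23=10111 pc4: +16 =116
r24=11000 pc2: +4 =120
r25=11001 pc3: +8 =128
r26=11010 pc3: +8 =136
r27=11011 pc4: +16 =152
r28=11100 pc3: +8 =160
r29=11101 pc4: +16 =176
r30=11110 pc4: +16 =192
r31=11111 pc5: +32 =224
r32=100000 pc1: +2 =226
r33=100001 pc2: +4 =230
r34=100010 pc2: +4 =234
r35=100011 pc3: +8 =242
r36=100100 pc2: +4 =246
r37=100101 pc3: +8 =254
r38=100110 pc3: +8 =262
r39=100111 pc4: +16 =278
r40=101000 pc2: +4 =282
r41=101001 pc3: +8 =290
r42=101010 pc3: +8 =298
r43=101011 pc4: +16 =314
r44=101100 pc3: +8 =322
r45=101101 pc4: +16 =338
r46=101110 pc4: +16 =354
r47=101111 pc5: +32 =386
r48=110000 pc2: +4 =390
r49=110001 pc3: +8 =398
r50=110010 pc3: +8 =406
r51=110011 pc4: +16 =422
r52=110100 pc3: +8 =430
r53=110101 pc4: +16 =446
r54=110110 pc4: +16 =462
r55=110111 pc5: +32 =494
r56=111000 pc3: +8 =502
r57=111001 pc4: +16 =518
r58=111010 pc4: +16 =534
r59=111011 pc5: +32 =566
r60=111100 pc4: +16 =582
r61=111101 pc5: +32 =614
r62=111110 pc5: +32 =646
r63=111111 pc6: +64 =710
r64=1000000 pc1: +2 =712
r65=1000001 pc2: +4 =716
r66=1000010 pc2: +4 =720
r67=1000011 pc3: +8 =728
r68=1000100 pc2: +4 =732
r69=1000101 pc3: +8 =740
r70=1000110 pc3: +8 =748
r71=1000111 pc4: +16 =764
r72=1001000 pc2: +4 =768
r73=1001001 pc3: +8 =776
r74=1001010 pc3: +8 =784
r75=1001011 pc4: +16 =800
r76=1001100 pc3: +8 =808
r77=1001101 pc4: +16 =824
r78=1001110 pc4: +16 =840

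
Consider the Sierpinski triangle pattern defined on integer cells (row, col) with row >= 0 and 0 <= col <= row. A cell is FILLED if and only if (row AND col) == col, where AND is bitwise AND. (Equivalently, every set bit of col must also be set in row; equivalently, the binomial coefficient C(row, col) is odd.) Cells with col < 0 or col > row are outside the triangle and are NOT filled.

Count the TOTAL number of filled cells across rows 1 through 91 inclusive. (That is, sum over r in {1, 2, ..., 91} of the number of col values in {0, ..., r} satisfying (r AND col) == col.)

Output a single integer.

r1=1 pc1: +2 =2
r2=10 pc1: +2 =4
r3=11 pc2: +4 =8
r4=100 pc1: +2 =10
r5=101 pc2: +4 =14
r6=110 pc2: +4 =18
r7=111 pc3: +8 =26
r8=1000 pc1: +2 =28
r9=1001 pc2: +4 =32
r10=1010 pc2: +4 =36
r11=1011 pc3: +8 =44
r12=1100 pc2: +4 =48
r13=1101 pc3: +8 =56
r14=1110 pc3: +8 =64
r15=1111 pc4: +16 =80
r16=10000 pc1: +2 =82
r17=10001 pc2: +4 =86
r18=10010 pc2: +4 =90
r19=10011 pc3: +8 =98
r20=10100 pc2: +4 =102
r21=10101 pc3: +8 =110
r22=10110 pc3: +8 =118
r23=10111 pc4: +16 =134
r24=11000 pc2: +4 =138
r25=11001 pc3: +8 =146
r26=11010 pc3: +8 =154
r27=11011 pc4: +16 =170
r28=11100 pc3: +8 =178
r29=11101 pc4: +16 =194
r30=11110 pc4: +16 =210
r31=11111 pc5: +32 =242
r32=100000 pc1: +2 =244
r33=100001 pc2: +4 =248
r34=100010 pc2: +4 =252
r35=100011 pc3: +8 =260
r36=100100 pc2: +4 =264
r37=100101 pc3: +8 =272
r38=100110 pc3: +8 =280
r39=100111 pc4: +16 =296
r40=101000 pc2: +4 =300
r41=101001 pc3: +8 =308
r42=101010 pc3: +8 =316
r43=101011 pc4: +16 =332
r44=101100 pc3: +8 =340
r45=101101 pc4: +16 =356
r46=101110 pc4: +16 =372
r47=101111 pc5: +32 =404
r48=110000 pc2: +4 =408
r49=110001 pc3: +8 =416
r50=110010 pc3: +8 =424
r51=110011 pc4: +16 =440
r52=110100 pc3: +8 =448
r53=110101 pc4: +16 =464
r54=110110 pc4: +16 =480
r55=110111 pc5: +32 =512
r56=111000 pc3: +8 =520
r57=111001 pc4: +16 =536
r58=111010 pc4: +16 =552
r59=111011 pc5: +32 =584
r60=111100 pc4: +16 =600
r61=111101 pc5: +32 =632
r62=111110 pc5: +32 =664
r63=111111 pc6: +64 =728
r64=1000000 pc1: +2 =730
r65=1000001 pc2: +4 =734
r66=1000010 pc2: +4 =738
r67=1000011 pc3: +8 =746
r68=1000100 pc2: +4 =750
r69=1000101 pc3: +8 =758
r70=1000110 pc3: +8 =766
r71=1000111 pc4: +16 =782
r72=1001000 pc2: +4 =786
r73=1001001 pc3: +8 =794
r74=1001010 pc3: +8 =802
r75=1001011 pc4: +16 =818
r76=1001100 pc3: +8 =826
r77=1001101 pc4: +16 =842
r78=1001110 pc4: +16 =858
r79=1001111 pc5: +32 =890
r80=1010000 pc2: +4 =894
r81=1010001 pc3: +8 =902
r82=1010010 pc3: +8 =910
r83=1010011 pc4: +16 =926
r84=1010100 pc3: +8 =934
r85=1010101 pc4: +16 =950
r86=1010110 pc4: +16 =966
r87=1010111 pc5: +32 =998
r88=1011000 pc3: +8 =1006
r89=1011001 pc4: +16 =1022
r90=1011010 pc4: +16 =1038
r91=1011011 pc5: +32 =1070

Answer: 1070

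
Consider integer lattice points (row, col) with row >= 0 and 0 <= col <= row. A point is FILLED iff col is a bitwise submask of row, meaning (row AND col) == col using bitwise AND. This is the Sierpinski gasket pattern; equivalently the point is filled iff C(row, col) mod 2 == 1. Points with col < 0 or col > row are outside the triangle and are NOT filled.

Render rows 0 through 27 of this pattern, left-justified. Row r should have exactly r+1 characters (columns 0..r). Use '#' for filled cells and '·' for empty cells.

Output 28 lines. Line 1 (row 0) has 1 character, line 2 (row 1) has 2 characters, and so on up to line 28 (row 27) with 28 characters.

r0=0: #
r1=1: ##
r2=10: #·#
r3=11: ####
r4=100: #···#
r5=101: ##··##
r6=110: #·#·#·#
r7=111: ########
r8=1000: #·······#
r9=1001: ##······##
r10=1010: #·#·····#·#
r11=1011: ####····####
r12=1100: #···#···#···#
r13=1101: ##··##··##··##
r14=1110: #·#·#·#·#·#·#·#
r15=1111: ################
r16=10000: #···············#
r17=10001: ##··············##
r18=10010: #·#·············#·#
r19=10011: ####············####
r20=10100: #···#···········#···#
r21=10101: ##··##··········##··##
r22=10110: #·#·#·#·········#·#·#·#
r23=10111: ########········########
r24=11000: #·······#·······#·······#
r25=11001: ##······##······##······##
r26=11010: #·#·····#·#·····#·#·····#·#
r27=11011: ####····####····####····####

Answer: #
##
#·#
####
#···#
##··##
#·#·#·#
########
#·······#
##······##
#·#·····#·#
####····####
#···#···#···#
##··##··##··##
#·#·#·#·#·#·#·#
################
#···············#
##··············##
#·#·············#·#
####············####
#···#···········#···#
##··##··········##··##
#·#·#·#·········#·#·#·#
########········########
#·······#·······#·······#
##······##······##······##
#·#·····#·#·····#·#·····#·#
####····####····####····####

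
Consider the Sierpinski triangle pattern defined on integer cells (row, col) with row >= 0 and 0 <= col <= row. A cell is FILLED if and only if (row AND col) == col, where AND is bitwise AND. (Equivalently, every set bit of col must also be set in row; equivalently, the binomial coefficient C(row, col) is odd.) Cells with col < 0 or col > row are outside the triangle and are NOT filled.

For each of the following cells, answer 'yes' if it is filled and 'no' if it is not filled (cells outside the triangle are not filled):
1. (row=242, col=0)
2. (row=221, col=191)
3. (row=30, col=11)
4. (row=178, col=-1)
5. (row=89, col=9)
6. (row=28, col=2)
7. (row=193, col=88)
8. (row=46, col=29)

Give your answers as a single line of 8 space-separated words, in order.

Answer: yes no no no yes no no no

Derivation:
(242,0): row=0b11110010, col=0b0, row AND col = 0b0 = 0; 0 == 0 -> filled
(221,191): row=0b11011101, col=0b10111111, row AND col = 0b10011101 = 157; 157 != 191 -> empty
(30,11): row=0b11110, col=0b1011, row AND col = 0b1010 = 10; 10 != 11 -> empty
(178,-1): col outside [0, 178] -> not filled
(89,9): row=0b1011001, col=0b1001, row AND col = 0b1001 = 9; 9 == 9 -> filled
(28,2): row=0b11100, col=0b10, row AND col = 0b0 = 0; 0 != 2 -> empty
(193,88): row=0b11000001, col=0b1011000, row AND col = 0b1000000 = 64; 64 != 88 -> empty
(46,29): row=0b101110, col=0b11101, row AND col = 0b1100 = 12; 12 != 29 -> empty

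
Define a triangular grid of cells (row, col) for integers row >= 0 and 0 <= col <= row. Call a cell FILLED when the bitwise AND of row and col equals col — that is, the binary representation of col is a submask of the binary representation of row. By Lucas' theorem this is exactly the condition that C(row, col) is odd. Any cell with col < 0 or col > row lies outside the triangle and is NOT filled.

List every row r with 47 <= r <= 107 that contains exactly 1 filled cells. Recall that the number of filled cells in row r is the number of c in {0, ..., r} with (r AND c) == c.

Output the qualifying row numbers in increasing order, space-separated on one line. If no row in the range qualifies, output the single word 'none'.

Row r has 2^popcount(r) filled cells, so we need popcount(r) = log2(1) = 0.
Scan r = 47..107 and keep those with exactly 0 one-bits:
r=47=101111 popcount=5 -> skip
r=48=110000 popcount=2 -> skip
r=49=110001 popcount=3 -> skip
r=50=110010 popcount=3 -> skip
r=51=110011 popcount=4 -> skip
r=52=110100 popcount=3 -> skip
r=53=110101 popcount=4 -> skip
r=54=110110 popcount=4 -> skip
r=55=110111 popcount=5 -> skip
r=56=111000 popcount=3 -> skip
r=57=111001 popcount=4 -> skip
r=58=111010 popcount=4 -> skip
r=59=111011 popcount=5 -> skip
r=60=111100 popcount=4 -> skip
r=61=111101 popcount=5 -> skip
r=62=111110 popcount=5 -> skip
r=63=111111 popcount=6 -> skip
r=64=1000000 popcount=1 -> skip
r=65=1000001 popcount=2 -> skip
r=66=1000010 popcount=2 -> skip
r=67=1000011 popcount=3 -> skip
r=68=1000100 popcount=2 -> skip
r=69=1000101 popcount=3 -> skip
r=70=1000110 popcount=3 -> skip
r=71=1000111 popcount=4 -> skip
r=72=1001000 popcount=2 -> skip
r=73=1001001 popcount=3 -> skip
r=74=1001010 popcount=3 -> skip
r=75=1001011 popcount=4 -> skip
r=76=1001100 popcount=3 -> skip
r=77=1001101 popcount=4 -> skip
r=78=1001110 popcount=4 -> skip
r=79=1001111 popcount=5 -> skip
r=80=1010000 popcount=2 -> skip
r=81=1010001 popcount=3 -> skip
r=82=1010010 popcount=3 -> skip
r=83=1010011 popcount=4 -> skip
r=84=1010100 popcount=3 -> skip
r=85=1010101 popcount=4 -> skip
r=86=1010110 popcount=4 -> skip
r=87=1010111 popcount=5 -> skip
r=88=1011000 popcount=3 -> skip
r=89=1011001 popcount=4 -> skip
r=90=1011010 popcount=4 -> skip
r=91=1011011 popcount=5 -> skip
r=92=1011100 popcount=4 -> skip
r=93=1011101 popcount=5 -> skip
r=94=1011110 popcount=5 -> skip
r=95=1011111 popcount=6 -> skip
r=96=1100000 popcount=2 -> skip
r=97=1100001 popcount=3 -> skip
r=98=1100010 popcount=3 -> skip
r=99=1100011 popcount=4 -> skip
r=100=1100100 popcount=3 -> skip
r=101=1100101 popcount=4 -> skip
r=102=1100110 popcount=4 -> skip
r=103=1100111 popcount=5 -> skip
r=104=1101000 popcount=3 -> skip
r=105=1101001 popcount=4 -> skip
r=106=1101010 popcount=4 -> skip
r=107=1101011 popcount=5 -> skip
Kept rows: none

Answer: none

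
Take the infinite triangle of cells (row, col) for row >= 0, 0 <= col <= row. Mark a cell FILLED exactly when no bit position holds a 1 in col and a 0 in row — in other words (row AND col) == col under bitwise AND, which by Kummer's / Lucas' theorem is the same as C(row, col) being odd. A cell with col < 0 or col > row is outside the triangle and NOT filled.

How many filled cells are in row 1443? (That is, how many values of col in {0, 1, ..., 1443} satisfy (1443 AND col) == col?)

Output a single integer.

1443 in binary = 10110100011
popcount(1443) = number of 1-bits in 10110100011 = 6
A col c satisfies (1443 AND c) == c iff every set bit of c is also set in 1443; each of the 6 set bits of 1443 can independently be on or off in c.
count = 2^6 = 64

Answer: 64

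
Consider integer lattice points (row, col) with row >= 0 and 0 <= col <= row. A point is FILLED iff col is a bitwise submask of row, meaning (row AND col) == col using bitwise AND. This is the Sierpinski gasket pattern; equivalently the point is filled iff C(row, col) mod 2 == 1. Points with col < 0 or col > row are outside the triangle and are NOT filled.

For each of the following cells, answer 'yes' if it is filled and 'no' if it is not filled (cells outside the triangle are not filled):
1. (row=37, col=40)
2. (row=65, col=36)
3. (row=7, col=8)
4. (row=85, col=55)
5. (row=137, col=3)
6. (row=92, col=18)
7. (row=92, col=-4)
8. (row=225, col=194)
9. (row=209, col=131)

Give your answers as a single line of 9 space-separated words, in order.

Answer: no no no no no no no no no

Derivation:
(37,40): col outside [0, 37] -> not filled
(65,36): row=0b1000001, col=0b100100, row AND col = 0b0 = 0; 0 != 36 -> empty
(7,8): col outside [0, 7] -> not filled
(85,55): row=0b1010101, col=0b110111, row AND col = 0b10101 = 21; 21 != 55 -> empty
(137,3): row=0b10001001, col=0b11, row AND col = 0b1 = 1; 1 != 3 -> empty
(92,18): row=0b1011100, col=0b10010, row AND col = 0b10000 = 16; 16 != 18 -> empty
(92,-4): col outside [0, 92] -> not filled
(225,194): row=0b11100001, col=0b11000010, row AND col = 0b11000000 = 192; 192 != 194 -> empty
(209,131): row=0b11010001, col=0b10000011, row AND col = 0b10000001 = 129; 129 != 131 -> empty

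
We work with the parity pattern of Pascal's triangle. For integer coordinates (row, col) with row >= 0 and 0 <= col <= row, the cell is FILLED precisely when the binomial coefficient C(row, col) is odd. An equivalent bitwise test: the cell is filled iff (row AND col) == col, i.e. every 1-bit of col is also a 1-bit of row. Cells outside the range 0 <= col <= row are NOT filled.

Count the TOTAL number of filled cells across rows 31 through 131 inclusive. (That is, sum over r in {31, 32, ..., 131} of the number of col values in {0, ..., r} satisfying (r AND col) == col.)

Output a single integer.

Answer: 1994

Derivation:
r31=11111 pc5: +32 =32
r32=100000 pc1: +2 =34
r33=100001 pc2: +4 =38
r34=100010 pc2: +4 =42
r35=100011 pc3: +8 =50
r36=100100 pc2: +4 =54
r37=100101 pc3: +8 =62
r38=100110 pc3: +8 =70
r39=100111 pc4: +16 =86
r40=101000 pc2: +4 =90
r41=101001 pc3: +8 =98
r42=101010 pc3: +8 =106
r43=101011 pc4: +16 =122
r44=101100 pc3: +8 =130
r45=101101 pc4: +16 =146
r46=101110 pc4: +16 =162
r47=101111 pc5: +32 =194
r48=110000 pc2: +4 =198
r49=110001 pc3: +8 =206
r50=110010 pc3: +8 =214
r51=110011 pc4: +16 =230
r52=110100 pc3: +8 =238
r53=110101 pc4: +16 =254
r54=110110 pc4: +16 =270
r55=110111 pc5: +32 =302
r56=111000 pc3: +8 =310
r57=111001 pc4: +16 =326
r58=111010 pc4: +16 =342
r59=111011 pc5: +32 =374
r60=111100 pc4: +16 =390
r61=111101 pc5: +32 =422
r62=111110 pc5: +32 =454
r63=111111 pc6: +64 =518
r64=1000000 pc1: +2 =520
r65=1000001 pc2: +4 =524
r66=1000010 pc2: +4 =528
r67=1000011 pc3: +8 =536
r68=1000100 pc2: +4 =540
r69=1000101 pc3: +8 =548
r70=1000110 pc3: +8 =556
r71=1000111 pc4: +16 =572
r72=1001000 pc2: +4 =576
r73=1001001 pc3: +8 =584
r74=1001010 pc3: +8 =592
r75=1001011 pc4: +16 =608
r76=1001100 pc3: +8 =616
r77=1001101 pc4: +16 =632
r78=1001110 pc4: +16 =648
r79=1001111 pc5: +32 =680
r80=1010000 pc2: +4 =684
r81=1010001 pc3: +8 =692
r82=1010010 pc3: +8 =700
r83=1010011 pc4: +16 =716
r84=1010100 pc3: +8 =724
r85=1010101 pc4: +16 =740
r86=1010110 pc4: +16 =756
r87=1010111 pc5: +32 =788
r88=1011000 pc3: +8 =796
r89=1011001 pc4: +16 =812
r90=1011010 pc4: +16 =828
r91=1011011 pc5: +32 =860
r92=1011100 pc4: +16 =876
r93=1011101 pc5: +32 =908
r94=1011110 pc5: +32 =940
r95=1011111 pc6: +64 =1004
r96=1100000 pc2: +4 =1008
r97=1100001 pc3: +8 =1016
r98=1100010 pc3: +8 =1024
r99=1100011 pc4: +16 =1040
r100=1100100 pc3: +8 =1048
r101=1100101 pc4: +16 =1064
r102=1100110 pc4: +16 =1080
r103=1100111 pc5: +32 =1112
r104=1101000 pc3: +8 =1120
r105=1101001 pc4: +16 =1136
r106=1101010 pc4: +16 =1152
r107=1101011 pc5: +32 =1184
r108=1101100 pc4: +16 =1200
r109=1101101 pc5: +32 =1232
r110=1101110 pc5: +32 =1264
r111=1101111 pc6: +64 =1328
r112=1110000 pc3: +8 =1336
r113=1110001 pc4: +16 =1352
r114=1110010 pc4: +16 =1368
r115=1110011 pc5: +32 =1400
r116=1110100 pc4: +16 =1416
r117=1110101 pc5: +32 =1448
r118=1110110 pc5: +32 =1480
r119=1110111 pc6: +64 =1544
r120=1111000 pc4: +16 =1560
r121=1111001 pc5: +32 =1592
r122=1111010 pc5: +32 =1624
r123=1111011 pc6: +64 =1688
r124=1111100 pc5: +32 =1720
r125=1111101 pc6: +64 =1784
r126=1111110 pc6: +64 =1848
r127=1111111 pc7: +128 =1976
r128=10000000 pc1: +2 =1978
r129=10000001 pc2: +4 =1982
r130=10000010 pc2: +4 =1986
r131=10000011 pc3: +8 =1994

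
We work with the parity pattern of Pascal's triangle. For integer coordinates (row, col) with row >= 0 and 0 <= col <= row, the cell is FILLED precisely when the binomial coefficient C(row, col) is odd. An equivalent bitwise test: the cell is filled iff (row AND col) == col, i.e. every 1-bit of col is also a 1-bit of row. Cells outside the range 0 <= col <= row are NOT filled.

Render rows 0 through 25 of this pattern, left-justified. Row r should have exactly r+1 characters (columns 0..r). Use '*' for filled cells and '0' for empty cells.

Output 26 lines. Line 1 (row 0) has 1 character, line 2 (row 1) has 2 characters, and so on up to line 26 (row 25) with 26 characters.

r0=0: *
r1=1: **
r2=10: *0*
r3=11: ****
r4=100: *000*
r5=101: **00**
r6=110: *0*0*0*
r7=111: ********
r8=1000: *0000000*
r9=1001: **000000**
r10=1010: *0*00000*0*
r11=1011: ****0000****
r12=1100: *000*000*000*
r13=1101: **00**00**00**
r14=1110: *0*0*0*0*0*0*0*
r15=1111: ****************
r16=10000: *000000000000000*
r17=10001: **00000000000000**
r18=10010: *0*0000000000000*0*
r19=10011: ****000000000000****
r20=10100: *000*00000000000*000*
r21=10101: **00**0000000000**00**
r22=10110: *0*0*0*000000000*0*0*0*
r23=10111: ********00000000********
r24=11000: *0000000*0000000*0000000*
r25=11001: **000000**000000**000000**

Answer: *
**
*0*
****
*000*
**00**
*0*0*0*
********
*0000000*
**000000**
*0*00000*0*
****0000****
*000*000*000*
**00**00**00**
*0*0*0*0*0*0*0*
****************
*000000000000000*
**00000000000000**
*0*0000000000000*0*
****000000000000****
*000*00000000000*000*
**00**0000000000**00**
*0*0*0*000000000*0*0*0*
********00000000********
*0000000*0000000*0000000*
**000000**000000**000000**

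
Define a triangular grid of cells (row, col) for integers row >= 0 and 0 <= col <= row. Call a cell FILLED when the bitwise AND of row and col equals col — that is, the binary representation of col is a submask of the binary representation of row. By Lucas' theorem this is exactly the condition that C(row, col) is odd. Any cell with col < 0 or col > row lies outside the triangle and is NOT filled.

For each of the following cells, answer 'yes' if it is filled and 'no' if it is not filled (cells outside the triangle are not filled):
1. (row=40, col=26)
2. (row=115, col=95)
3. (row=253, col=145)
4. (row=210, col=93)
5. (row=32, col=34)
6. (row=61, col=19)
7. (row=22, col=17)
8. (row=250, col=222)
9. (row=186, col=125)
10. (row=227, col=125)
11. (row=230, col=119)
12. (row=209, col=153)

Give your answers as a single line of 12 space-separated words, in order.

(40,26): row=0b101000, col=0b11010, row AND col = 0b1000 = 8; 8 != 26 -> empty
(115,95): row=0b1110011, col=0b1011111, row AND col = 0b1010011 = 83; 83 != 95 -> empty
(253,145): row=0b11111101, col=0b10010001, row AND col = 0b10010001 = 145; 145 == 145 -> filled
(210,93): row=0b11010010, col=0b1011101, row AND col = 0b1010000 = 80; 80 != 93 -> empty
(32,34): col outside [0, 32] -> not filled
(61,19): row=0b111101, col=0b10011, row AND col = 0b10001 = 17; 17 != 19 -> empty
(22,17): row=0b10110, col=0b10001, row AND col = 0b10000 = 16; 16 != 17 -> empty
(250,222): row=0b11111010, col=0b11011110, row AND col = 0b11011010 = 218; 218 != 222 -> empty
(186,125): row=0b10111010, col=0b1111101, row AND col = 0b111000 = 56; 56 != 125 -> empty
(227,125): row=0b11100011, col=0b1111101, row AND col = 0b1100001 = 97; 97 != 125 -> empty
(230,119): row=0b11100110, col=0b1110111, row AND col = 0b1100110 = 102; 102 != 119 -> empty
(209,153): row=0b11010001, col=0b10011001, row AND col = 0b10010001 = 145; 145 != 153 -> empty

Answer: no no yes no no no no no no no no no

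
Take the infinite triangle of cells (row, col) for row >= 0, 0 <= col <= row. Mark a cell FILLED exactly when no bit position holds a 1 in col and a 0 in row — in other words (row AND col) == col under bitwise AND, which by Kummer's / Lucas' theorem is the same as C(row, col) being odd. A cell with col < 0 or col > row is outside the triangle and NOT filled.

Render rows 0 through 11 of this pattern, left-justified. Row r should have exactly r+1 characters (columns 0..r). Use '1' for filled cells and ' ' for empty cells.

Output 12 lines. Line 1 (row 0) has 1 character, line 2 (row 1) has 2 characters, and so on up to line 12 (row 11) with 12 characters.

r0=0: 1
r1=1: 11
r2=10: 1 1
r3=11: 1111
r4=100: 1   1
r5=101: 11  11
r6=110: 1 1 1 1
r7=111: 11111111
r8=1000: 1       1
r9=1001: 11      11
r10=1010: 1 1     1 1
r11=1011: 1111    1111

Answer: 1
11
1 1
1111
1   1
11  11
1 1 1 1
11111111
1       1
11      11
1 1     1 1
1111    1111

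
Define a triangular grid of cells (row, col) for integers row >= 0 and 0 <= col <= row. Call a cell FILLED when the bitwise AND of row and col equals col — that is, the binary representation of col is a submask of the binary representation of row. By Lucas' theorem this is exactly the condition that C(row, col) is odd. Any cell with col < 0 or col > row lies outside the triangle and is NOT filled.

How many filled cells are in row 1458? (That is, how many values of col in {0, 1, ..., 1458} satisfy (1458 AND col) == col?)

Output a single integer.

1458 in binary = 10110110010
popcount(1458) = number of 1-bits in 10110110010 = 6
A col c satisfies (1458 AND c) == c iff every set bit of c is also set in 1458; each of the 6 set bits of 1458 can independently be on or off in c.
count = 2^6 = 64

Answer: 64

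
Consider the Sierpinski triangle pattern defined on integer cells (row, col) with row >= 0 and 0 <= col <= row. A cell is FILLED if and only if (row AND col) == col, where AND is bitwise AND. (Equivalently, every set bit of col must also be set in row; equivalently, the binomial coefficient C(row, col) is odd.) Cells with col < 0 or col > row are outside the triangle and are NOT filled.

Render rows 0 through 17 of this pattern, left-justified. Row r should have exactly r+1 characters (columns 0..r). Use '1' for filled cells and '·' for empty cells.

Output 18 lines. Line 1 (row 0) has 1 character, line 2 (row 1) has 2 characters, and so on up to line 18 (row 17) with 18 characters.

Answer: 1
11
1·1
1111
1···1
11··11
1·1·1·1
11111111
1·······1
11······11
1·1·····1·1
1111····1111
1···1···1···1
11··11··11··11
1·1·1·1·1·1·1·1
1111111111111111
1···············1
11··············11

Derivation:
r0=0: 1
r1=1: 11
r2=10: 1·1
r3=11: 1111
r4=100: 1···1
r5=101: 11··11
r6=110: 1·1·1·1
r7=111: 11111111
r8=1000: 1·······1
r9=1001: 11······11
r10=1010: 1·1·····1·1
r11=1011: 1111····1111
r12=1100: 1···1···1···1
r13=1101: 11··11··11··11
r14=1110: 1·1·1·1·1·1·1·1
r15=1111: 1111111111111111
r16=10000: 1···············1
r17=10001: 11··············11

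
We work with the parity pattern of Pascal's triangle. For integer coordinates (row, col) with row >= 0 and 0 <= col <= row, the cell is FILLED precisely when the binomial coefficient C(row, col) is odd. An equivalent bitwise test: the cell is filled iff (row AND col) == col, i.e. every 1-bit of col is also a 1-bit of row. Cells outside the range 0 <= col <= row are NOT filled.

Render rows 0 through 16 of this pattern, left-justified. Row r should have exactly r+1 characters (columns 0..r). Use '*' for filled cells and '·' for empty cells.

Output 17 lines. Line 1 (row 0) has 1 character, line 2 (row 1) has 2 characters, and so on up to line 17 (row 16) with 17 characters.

Answer: *
**
*·*
****
*···*
**··**
*·*·*·*
********
*·······*
**······**
*·*·····*·*
****····****
*···*···*···*
**··**··**··**
*·*·*·*·*·*·*·*
****************
*···············*

Derivation:
r0=0: *
r1=1: **
r2=10: *·*
r3=11: ****
r4=100: *···*
r5=101: **··**
r6=110: *·*·*·*
r7=111: ********
r8=1000: *·······*
r9=1001: **······**
r10=1010: *·*·····*·*
r11=1011: ****····****
r12=1100: *···*···*···*
r13=1101: **··**··**··**
r14=1110: *·*·*·*·*·*·*·*
r15=1111: ****************
r16=10000: *···············*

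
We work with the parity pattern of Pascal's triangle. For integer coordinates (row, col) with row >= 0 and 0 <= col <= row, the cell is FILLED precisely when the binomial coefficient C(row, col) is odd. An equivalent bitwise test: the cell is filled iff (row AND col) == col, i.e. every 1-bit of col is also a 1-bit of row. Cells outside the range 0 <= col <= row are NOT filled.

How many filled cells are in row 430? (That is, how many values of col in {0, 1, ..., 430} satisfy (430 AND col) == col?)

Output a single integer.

430 in binary = 110101110
popcount(430) = number of 1-bits in 110101110 = 6
A col c satisfies (430 AND c) == c iff every set bit of c is also set in 430; each of the 6 set bits of 430 can independently be on or off in c.
count = 2^6 = 64

Answer: 64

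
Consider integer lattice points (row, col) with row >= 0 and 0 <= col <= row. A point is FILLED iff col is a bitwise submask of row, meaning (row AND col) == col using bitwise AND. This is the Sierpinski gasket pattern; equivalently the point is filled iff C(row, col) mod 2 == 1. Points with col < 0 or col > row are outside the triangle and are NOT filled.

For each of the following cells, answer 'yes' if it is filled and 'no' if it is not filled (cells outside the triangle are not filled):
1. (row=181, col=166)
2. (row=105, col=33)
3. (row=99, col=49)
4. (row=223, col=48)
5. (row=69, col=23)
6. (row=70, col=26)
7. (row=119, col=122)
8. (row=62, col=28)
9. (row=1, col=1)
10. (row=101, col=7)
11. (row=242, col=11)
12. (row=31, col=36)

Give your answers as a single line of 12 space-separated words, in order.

(181,166): row=0b10110101, col=0b10100110, row AND col = 0b10100100 = 164; 164 != 166 -> empty
(105,33): row=0b1101001, col=0b100001, row AND col = 0b100001 = 33; 33 == 33 -> filled
(99,49): row=0b1100011, col=0b110001, row AND col = 0b100001 = 33; 33 != 49 -> empty
(223,48): row=0b11011111, col=0b110000, row AND col = 0b10000 = 16; 16 != 48 -> empty
(69,23): row=0b1000101, col=0b10111, row AND col = 0b101 = 5; 5 != 23 -> empty
(70,26): row=0b1000110, col=0b11010, row AND col = 0b10 = 2; 2 != 26 -> empty
(119,122): col outside [0, 119] -> not filled
(62,28): row=0b111110, col=0b11100, row AND col = 0b11100 = 28; 28 == 28 -> filled
(1,1): row=0b1, col=0b1, row AND col = 0b1 = 1; 1 == 1 -> filled
(101,7): row=0b1100101, col=0b111, row AND col = 0b101 = 5; 5 != 7 -> empty
(242,11): row=0b11110010, col=0b1011, row AND col = 0b10 = 2; 2 != 11 -> empty
(31,36): col outside [0, 31] -> not filled

Answer: no yes no no no no no yes yes no no no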